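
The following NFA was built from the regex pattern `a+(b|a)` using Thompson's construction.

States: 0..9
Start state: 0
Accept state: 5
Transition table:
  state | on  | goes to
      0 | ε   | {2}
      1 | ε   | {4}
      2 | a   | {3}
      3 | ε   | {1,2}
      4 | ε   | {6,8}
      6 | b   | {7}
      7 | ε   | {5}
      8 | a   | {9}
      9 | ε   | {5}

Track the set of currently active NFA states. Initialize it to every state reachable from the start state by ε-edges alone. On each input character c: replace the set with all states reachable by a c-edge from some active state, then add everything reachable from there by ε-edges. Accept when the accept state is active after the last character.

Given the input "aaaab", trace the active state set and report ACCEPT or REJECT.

start: ε-closure({0}) = {0,2}
'a' @ 1: {1,2,3,4,6,8}
'a' @ 2: {1,2,3,4,5,6,8,9}  ✓accept
'a' @ 3: {1,2,3,4,5,6,8,9}  ✓accept
'a' @ 4: {1,2,3,4,5,6,8,9}  ✓accept
'b' @ 5: {5,7}  ✓accept
after full input: {5,7}  (accept=5 in)

Answer: ACCEPT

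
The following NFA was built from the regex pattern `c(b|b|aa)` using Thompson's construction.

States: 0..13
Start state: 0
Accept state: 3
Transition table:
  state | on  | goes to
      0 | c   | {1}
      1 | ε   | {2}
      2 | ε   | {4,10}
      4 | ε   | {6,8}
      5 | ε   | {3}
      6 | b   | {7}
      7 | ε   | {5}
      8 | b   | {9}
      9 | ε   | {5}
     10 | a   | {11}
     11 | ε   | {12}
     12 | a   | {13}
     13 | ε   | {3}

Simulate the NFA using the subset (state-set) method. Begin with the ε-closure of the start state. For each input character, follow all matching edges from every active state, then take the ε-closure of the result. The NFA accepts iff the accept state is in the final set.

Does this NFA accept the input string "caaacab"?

initial (ε-close {0}): {0}
'c' @ 1: {1,2,4,6,8,10}
'a' @ 2: {11,12}
'a' @ 3: {3,13}  ✓accept
'a' @ 4: {}  — state set empty
rest 'cab' ignored (set empty)
after full input: {}  (accept=3 not in)

Answer: REJECT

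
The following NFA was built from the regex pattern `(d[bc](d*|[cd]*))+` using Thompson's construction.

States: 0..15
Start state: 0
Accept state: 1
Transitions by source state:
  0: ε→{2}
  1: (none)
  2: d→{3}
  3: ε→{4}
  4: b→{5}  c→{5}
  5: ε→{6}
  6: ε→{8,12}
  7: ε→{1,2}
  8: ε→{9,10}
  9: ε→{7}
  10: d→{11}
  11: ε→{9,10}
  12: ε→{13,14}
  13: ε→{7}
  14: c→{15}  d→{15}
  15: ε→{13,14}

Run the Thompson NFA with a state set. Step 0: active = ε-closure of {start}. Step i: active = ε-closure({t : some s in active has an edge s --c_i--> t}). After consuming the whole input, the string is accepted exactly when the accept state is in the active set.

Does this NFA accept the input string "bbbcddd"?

Answer: REJECT

Derivation:
initial (ε-close {0}): {0,2}
'b' @ 1: {}  — state set empty
rest 'bbcddd' ignored (set empty)
final: {}; accept 1 not in set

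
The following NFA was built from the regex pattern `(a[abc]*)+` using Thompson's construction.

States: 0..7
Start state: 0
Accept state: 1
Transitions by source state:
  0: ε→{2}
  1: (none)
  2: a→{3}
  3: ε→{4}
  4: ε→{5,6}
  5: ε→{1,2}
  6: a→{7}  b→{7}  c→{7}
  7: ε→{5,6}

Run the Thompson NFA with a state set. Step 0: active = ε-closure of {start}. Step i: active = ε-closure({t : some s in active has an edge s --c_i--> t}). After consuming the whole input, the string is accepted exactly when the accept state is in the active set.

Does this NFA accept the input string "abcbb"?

start: ε-closure({0}) = {0,2}
'a' @ 1: {1,2,3,4,5,6}  (accept∈set)
'b' @ 2: {1,2,5,6,7}  (accept∈set)
'c' @ 3: {1,2,5,6,7}  (accept∈set)
'b' @ 4: {1,2,5,6,7}  (accept∈set)
'b' @ 5: {1,2,5,6,7}  (accept∈set)
after full input: {1,2,5,6,7}  (accept=1 in)

Answer: ACCEPT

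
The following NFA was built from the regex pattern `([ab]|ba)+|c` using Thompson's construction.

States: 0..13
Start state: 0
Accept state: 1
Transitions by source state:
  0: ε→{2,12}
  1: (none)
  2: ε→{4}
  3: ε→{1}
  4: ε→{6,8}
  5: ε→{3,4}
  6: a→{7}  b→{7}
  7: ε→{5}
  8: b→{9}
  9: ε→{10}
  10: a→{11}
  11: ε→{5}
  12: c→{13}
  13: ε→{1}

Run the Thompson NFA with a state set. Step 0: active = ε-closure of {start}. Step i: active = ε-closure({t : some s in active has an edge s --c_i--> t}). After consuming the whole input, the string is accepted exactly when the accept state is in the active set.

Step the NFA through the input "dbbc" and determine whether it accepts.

S₀ = ε-closure({0}) = {0,2,4,6,8,12}
'd' @ 1: {}  — dead — no transitions
rest 'bbc' ignored (set empty)
end set {} — state 1 not in

Answer: REJECT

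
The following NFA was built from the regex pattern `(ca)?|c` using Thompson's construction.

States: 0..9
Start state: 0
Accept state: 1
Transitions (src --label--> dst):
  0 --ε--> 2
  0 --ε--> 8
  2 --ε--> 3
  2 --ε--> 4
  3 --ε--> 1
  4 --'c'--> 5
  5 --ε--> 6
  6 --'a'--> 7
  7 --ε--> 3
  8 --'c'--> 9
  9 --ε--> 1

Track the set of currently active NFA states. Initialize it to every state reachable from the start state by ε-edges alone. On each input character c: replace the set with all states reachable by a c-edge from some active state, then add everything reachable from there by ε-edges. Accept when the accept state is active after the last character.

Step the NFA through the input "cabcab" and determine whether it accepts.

Answer: REJECT

Steps:
S₀ = ε-closure({0}) = {0,1,2,3,4,8}
'c' @ 1: {1,5,6,9}  ✓accept
'a' @ 2: {1,3,7}  ✓accept
'b' @ 3: {}  — no active states
rest 'cab' ignored (set empty)
after full input: {}  (accept=1 not in)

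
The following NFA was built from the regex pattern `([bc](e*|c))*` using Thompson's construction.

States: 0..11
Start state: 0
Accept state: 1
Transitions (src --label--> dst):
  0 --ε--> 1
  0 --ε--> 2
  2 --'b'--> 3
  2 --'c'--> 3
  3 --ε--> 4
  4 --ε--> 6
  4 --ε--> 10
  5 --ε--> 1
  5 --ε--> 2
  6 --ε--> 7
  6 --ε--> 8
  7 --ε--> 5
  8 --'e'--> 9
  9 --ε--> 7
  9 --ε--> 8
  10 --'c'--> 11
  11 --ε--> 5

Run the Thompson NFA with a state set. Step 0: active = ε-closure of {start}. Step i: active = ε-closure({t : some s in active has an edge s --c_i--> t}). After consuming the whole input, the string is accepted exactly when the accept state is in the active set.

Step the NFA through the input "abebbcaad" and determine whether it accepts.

start: ε-closure({0}) = {0,1,2}
'a' @ 1: {}  — no active states
rest 'bebbcaad' ignored (set empty)
after full input: {}  (accept=1 not in)

Answer: REJECT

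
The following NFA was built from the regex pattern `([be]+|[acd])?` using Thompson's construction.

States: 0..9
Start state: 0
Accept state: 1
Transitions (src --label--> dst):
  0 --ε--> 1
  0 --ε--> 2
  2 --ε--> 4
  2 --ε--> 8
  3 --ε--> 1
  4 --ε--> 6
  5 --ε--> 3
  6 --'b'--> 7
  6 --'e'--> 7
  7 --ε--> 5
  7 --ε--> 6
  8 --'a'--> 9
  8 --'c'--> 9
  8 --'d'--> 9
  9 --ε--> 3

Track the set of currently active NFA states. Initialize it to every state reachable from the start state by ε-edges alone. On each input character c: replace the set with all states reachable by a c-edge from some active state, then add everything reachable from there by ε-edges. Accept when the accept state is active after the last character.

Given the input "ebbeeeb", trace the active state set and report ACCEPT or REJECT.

S₀ = ε-closure({0}) = {0,1,2,4,6,8}
'e' @ 1: {1,3,5,6,7}  ✓accept
'b' @ 2: {1,3,5,6,7}  ✓accept
'b' @ 3: {1,3,5,6,7}  ✓accept
'e' @ 4: {1,3,5,6,7}  ✓accept
'e' @ 5: {1,3,5,6,7}  ✓accept
'e' @ 6: {1,3,5,6,7}  ✓accept
'b' @ 7: {1,3,5,6,7}  ✓accept
final: {1,3,5,6,7}; accept 1 in set

Answer: ACCEPT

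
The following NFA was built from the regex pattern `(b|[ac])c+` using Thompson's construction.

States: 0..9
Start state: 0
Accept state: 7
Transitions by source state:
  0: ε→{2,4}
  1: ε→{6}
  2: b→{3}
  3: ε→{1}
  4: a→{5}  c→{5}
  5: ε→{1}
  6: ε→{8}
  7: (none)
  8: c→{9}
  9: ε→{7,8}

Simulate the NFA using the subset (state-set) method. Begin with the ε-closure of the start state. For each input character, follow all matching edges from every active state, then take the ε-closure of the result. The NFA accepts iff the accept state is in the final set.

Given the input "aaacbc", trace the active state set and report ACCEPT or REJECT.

Answer: REJECT

Trace:
start: ε-closure({0}) = {0,2,4}
'a' @ 1: {1,5,6,8}
'a' @ 2: {}  — dead — no transitions
rest 'acbc' ignored (set empty)
after full input: {}  (accept=7 not in)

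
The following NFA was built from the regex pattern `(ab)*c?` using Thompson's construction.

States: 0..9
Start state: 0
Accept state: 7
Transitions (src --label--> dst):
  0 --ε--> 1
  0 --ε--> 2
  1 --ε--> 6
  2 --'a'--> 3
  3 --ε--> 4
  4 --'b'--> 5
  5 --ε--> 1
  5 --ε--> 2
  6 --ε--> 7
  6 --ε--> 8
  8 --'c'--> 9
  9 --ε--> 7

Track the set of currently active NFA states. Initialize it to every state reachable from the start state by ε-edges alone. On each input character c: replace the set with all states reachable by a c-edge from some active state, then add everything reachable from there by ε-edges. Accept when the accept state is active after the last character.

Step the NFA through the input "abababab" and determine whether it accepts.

start: ε-closure({0}) = {0,1,2,6,7,8}
'a' @ 1: {3,4}
'b' @ 2: {1,2,5,6,7,8}  ✓accept
'a' @ 3: {3,4}
'b' @ 4: {1,2,5,6,7,8}  ✓accept
'a' @ 5: {3,4}
'b' @ 6: {1,2,5,6,7,8}  ✓accept
'a' @ 7: {3,4}
'b' @ 8: {1,2,5,6,7,8}  ✓accept
after full input: {1,2,5,6,7,8}  (accept=7 in)

Answer: ACCEPT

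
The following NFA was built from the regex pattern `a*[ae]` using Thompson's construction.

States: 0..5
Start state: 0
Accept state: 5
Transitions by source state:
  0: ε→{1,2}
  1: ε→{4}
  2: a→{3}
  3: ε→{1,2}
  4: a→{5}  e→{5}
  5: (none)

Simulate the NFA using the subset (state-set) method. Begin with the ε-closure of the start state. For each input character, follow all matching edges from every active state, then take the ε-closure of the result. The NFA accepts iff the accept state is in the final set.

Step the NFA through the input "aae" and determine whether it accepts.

Answer: ACCEPT

Trace:
initial (ε-close {0}): {0,1,2,4}
'a' @ 1: {1,2,3,4,5}  (accept∈set)
'a' @ 2: {1,2,3,4,5}  (accept∈set)
'e' @ 3: {5}  (accept∈set)
after full input: {5}  (accept=5 in)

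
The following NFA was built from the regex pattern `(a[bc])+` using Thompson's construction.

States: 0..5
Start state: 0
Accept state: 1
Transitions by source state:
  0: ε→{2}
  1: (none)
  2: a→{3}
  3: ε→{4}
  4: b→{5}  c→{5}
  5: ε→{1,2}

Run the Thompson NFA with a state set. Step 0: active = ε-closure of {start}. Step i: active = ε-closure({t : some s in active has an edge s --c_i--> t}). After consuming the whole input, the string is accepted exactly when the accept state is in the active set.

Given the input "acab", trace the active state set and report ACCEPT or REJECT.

start: ε-closure({0}) = {0,2}
'a' @ 1: {3,4}
'c' @ 2: {1,2,5}  (accept∈set)
'a' @ 3: {3,4}
'b' @ 4: {1,2,5}  (accept∈set)
after full input: {1,2,5}  (accept=1 in)

Answer: ACCEPT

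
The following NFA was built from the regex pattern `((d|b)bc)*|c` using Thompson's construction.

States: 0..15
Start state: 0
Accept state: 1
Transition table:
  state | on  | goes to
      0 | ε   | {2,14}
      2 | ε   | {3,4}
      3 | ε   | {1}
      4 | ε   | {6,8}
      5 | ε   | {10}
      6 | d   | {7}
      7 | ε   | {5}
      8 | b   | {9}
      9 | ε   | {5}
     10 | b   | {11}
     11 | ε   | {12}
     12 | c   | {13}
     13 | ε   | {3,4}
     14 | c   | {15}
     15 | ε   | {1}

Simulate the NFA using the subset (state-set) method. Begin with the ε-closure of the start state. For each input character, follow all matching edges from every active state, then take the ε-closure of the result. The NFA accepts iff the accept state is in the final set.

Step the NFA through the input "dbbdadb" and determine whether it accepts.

S₀ = ε-closure({0}) = {0,1,2,3,4,6,8,14}
'd' @ 1: {5,7,10}
'b' @ 2: {11,12}
'b' @ 3: {}  — state set empty
rest 'dadb' ignored (set empty)
after full input: {}  (accept=1 not in)

Answer: REJECT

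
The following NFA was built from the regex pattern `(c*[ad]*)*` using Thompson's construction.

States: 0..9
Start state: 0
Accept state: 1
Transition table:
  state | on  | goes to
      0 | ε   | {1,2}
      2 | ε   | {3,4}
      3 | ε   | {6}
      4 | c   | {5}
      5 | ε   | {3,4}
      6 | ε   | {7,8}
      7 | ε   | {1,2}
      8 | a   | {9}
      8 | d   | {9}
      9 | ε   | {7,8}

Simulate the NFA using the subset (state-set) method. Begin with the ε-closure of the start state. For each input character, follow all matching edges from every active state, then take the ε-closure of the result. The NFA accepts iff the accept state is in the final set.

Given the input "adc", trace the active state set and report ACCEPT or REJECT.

initial (ε-close {0}): {0,1,2,3,4,6,7,8}
'a' @ 1: {1,2,3,4,6,7,8,9}  (accept∈set)
'd' @ 2: {1,2,3,4,6,7,8,9}  (accept∈set)
'c' @ 3: {1,2,3,4,5,6,7,8}  (accept∈set)
final: {1,2,3,4,5,6,7,8}; accept 1 in set

Answer: ACCEPT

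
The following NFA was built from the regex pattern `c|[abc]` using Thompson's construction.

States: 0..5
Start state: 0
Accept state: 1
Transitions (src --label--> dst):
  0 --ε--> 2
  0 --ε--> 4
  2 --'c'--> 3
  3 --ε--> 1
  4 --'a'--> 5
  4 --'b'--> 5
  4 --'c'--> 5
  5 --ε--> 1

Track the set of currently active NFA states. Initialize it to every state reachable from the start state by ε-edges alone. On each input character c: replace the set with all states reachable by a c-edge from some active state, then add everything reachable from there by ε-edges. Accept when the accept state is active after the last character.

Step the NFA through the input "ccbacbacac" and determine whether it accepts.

Answer: REJECT

Derivation:
start: ε-closure({0}) = {0,2,4}
'c' @ 1: {1,3,5}  [accepting]
'c' @ 2: {}  — state set empty
rest 'bacbacac' ignored (set empty)
after full input: {}  (accept=1 not in)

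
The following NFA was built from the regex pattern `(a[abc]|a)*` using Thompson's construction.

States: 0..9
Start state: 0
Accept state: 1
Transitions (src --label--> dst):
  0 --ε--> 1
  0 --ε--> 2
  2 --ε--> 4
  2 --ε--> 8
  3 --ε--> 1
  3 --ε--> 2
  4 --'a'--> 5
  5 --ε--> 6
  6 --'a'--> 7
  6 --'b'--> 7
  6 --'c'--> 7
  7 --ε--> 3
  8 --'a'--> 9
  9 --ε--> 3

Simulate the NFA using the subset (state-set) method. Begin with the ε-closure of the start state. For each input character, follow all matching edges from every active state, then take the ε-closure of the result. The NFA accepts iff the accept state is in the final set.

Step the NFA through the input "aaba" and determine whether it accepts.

Answer: ACCEPT

Trace:
S₀ = ε-closure({0}) = {0,1,2,4,8}
'a' @ 1: {1,2,3,4,5,6,8,9}  ✓accept
'a' @ 2: {1,2,3,4,5,6,7,8,9}  ✓accept
'b' @ 3: {1,2,3,4,7,8}  ✓accept
'a' @ 4: {1,2,3,4,5,6,8,9}  ✓accept
final: {1,2,3,4,5,6,8,9}; accept 1 in set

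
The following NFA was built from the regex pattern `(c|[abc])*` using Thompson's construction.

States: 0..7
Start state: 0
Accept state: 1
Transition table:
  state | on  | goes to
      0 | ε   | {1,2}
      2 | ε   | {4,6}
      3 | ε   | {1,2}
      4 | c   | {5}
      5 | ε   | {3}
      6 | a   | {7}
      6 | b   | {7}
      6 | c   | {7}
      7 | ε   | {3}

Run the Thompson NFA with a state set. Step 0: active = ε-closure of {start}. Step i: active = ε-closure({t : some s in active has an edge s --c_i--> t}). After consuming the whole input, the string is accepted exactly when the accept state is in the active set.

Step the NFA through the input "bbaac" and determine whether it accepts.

initial (ε-close {0}): {0,1,2,4,6}
'b' @ 1: {1,2,3,4,6,7}  (accept∈set)
'b' @ 2: {1,2,3,4,6,7}  (accept∈set)
'a' @ 3: {1,2,3,4,6,7}  (accept∈set)
'a' @ 4: {1,2,3,4,6,7}  (accept∈set)
'c' @ 5: {1,2,3,4,5,6,7}  (accept∈set)
final: {1,2,3,4,5,6,7}; accept 1 in set

Answer: ACCEPT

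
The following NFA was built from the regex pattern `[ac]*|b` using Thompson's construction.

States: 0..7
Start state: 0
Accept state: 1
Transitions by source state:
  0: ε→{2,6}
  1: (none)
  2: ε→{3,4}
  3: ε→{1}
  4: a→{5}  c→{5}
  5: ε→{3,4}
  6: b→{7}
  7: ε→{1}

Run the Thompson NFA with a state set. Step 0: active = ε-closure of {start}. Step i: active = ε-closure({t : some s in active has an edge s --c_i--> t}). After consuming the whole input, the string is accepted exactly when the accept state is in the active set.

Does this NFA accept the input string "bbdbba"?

Answer: REJECT

Derivation:
initial (ε-close {0}): {0,1,2,3,4,6}
'b' @ 1: {1,7}  (accept∈set)
'b' @ 2: {}  — no active states
rest 'dbba' ignored (set empty)
end set {} — state 1 not in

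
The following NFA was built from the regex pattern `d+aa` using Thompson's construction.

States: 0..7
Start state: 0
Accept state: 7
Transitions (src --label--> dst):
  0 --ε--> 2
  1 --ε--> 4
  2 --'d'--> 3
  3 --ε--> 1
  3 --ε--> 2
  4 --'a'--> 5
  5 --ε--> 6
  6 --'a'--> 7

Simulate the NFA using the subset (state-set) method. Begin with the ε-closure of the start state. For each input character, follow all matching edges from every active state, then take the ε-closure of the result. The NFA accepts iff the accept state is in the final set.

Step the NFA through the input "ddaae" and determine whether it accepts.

S₀ = ε-closure({0}) = {0,2}
'd' @ 1: {1,2,3,4}
'd' @ 2: {1,2,3,4}
'a' @ 3: {5,6}
'a' @ 4: {7}  ✓accept
'e' @ 5: {}  — no active states
after full input: {}  (accept=7 not in)

Answer: REJECT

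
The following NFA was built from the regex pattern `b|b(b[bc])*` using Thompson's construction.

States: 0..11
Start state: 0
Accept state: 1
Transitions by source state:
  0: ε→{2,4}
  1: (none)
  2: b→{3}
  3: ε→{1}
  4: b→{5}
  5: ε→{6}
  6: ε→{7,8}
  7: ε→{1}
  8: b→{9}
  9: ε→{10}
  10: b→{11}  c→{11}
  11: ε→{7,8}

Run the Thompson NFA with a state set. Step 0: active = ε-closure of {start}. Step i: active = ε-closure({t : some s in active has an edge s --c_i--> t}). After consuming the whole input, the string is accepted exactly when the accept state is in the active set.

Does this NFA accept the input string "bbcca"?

start: ε-closure({0}) = {0,2,4}
'b' @ 1: {1,3,5,6,7,8}  ✓accept
'b' @ 2: {9,10}
'c' @ 3: {1,7,8,11}  ✓accept
'c' @ 4: {}  — dead — no transitions
rest 'a' ignored (set empty)
after full input: {}  (accept=1 not in)

Answer: REJECT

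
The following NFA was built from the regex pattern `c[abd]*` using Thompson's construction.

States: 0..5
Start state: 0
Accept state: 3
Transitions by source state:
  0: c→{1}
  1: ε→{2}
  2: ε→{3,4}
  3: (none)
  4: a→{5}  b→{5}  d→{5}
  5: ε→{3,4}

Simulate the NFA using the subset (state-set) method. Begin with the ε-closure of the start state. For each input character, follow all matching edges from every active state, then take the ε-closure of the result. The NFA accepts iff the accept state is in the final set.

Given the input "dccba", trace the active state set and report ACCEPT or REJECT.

Answer: REJECT

Trace:
start: ε-closure({0}) = {0}
'd' @ 1: {}  — no active states
rest 'ccba' ignored (set empty)
final: {}; accept 3 not in set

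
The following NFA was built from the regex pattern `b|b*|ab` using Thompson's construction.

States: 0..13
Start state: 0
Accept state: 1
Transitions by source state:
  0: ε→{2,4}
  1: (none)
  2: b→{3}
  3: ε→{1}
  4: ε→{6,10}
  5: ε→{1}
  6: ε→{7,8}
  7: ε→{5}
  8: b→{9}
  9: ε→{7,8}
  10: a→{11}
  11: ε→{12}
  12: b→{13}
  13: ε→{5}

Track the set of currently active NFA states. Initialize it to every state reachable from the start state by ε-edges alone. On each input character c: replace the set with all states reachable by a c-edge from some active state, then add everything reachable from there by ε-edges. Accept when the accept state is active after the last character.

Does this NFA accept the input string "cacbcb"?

Answer: REJECT

Trace:
start: ε-closure({0}) = {0,1,2,4,5,6,7,8,10}
'c' @ 1: {}  — state set empty
rest 'acbcb' ignored (set empty)
end set {} — state 1 not in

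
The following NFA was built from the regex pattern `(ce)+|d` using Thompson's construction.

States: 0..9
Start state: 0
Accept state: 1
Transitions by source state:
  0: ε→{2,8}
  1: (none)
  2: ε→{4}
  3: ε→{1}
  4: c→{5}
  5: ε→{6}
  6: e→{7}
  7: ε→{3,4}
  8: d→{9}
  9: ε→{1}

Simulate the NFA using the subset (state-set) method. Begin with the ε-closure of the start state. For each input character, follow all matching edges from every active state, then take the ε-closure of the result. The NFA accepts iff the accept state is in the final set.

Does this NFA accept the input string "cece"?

S₀ = ε-closure({0}) = {0,2,4,8}
'c' @ 1: {5,6}
'e' @ 2: {1,3,4,7}  [accepting]
'c' @ 3: {5,6}
'e' @ 4: {1,3,4,7}  [accepting]
final: {1,3,4,7}; accept 1 in set

Answer: ACCEPT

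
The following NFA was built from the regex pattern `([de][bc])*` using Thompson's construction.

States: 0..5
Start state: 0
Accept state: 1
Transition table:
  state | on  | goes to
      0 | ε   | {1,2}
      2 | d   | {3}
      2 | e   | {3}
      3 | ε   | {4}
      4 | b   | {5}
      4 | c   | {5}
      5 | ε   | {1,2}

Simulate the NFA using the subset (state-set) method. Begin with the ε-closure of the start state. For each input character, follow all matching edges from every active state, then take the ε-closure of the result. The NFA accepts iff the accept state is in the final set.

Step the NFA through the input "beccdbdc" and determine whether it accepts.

Answer: REJECT

Steps:
S₀ = ε-closure({0}) = {0,1,2}
'b' @ 1: {}  — dead — no transitions
rest 'eccdbdc' ignored (set empty)
after full input: {}  (accept=1 not in)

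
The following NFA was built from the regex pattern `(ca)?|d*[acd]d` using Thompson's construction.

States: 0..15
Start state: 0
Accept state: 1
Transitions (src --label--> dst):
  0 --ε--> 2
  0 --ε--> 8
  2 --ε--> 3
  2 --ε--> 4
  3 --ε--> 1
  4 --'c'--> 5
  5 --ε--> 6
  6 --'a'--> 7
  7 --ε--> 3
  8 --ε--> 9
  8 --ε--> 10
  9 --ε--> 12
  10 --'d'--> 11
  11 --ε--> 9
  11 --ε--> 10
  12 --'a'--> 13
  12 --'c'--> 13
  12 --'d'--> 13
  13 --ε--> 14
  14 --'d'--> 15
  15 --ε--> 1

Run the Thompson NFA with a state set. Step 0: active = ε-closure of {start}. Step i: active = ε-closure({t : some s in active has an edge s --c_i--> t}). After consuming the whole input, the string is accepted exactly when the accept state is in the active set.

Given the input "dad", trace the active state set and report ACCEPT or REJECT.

start: ε-closure({0}) = {0,1,2,3,4,8,9,10,12}
'd' @ 1: {9,10,11,12,13,14}
'a' @ 2: {13,14}
'd' @ 3: {1,15}  (accept∈set)
end set {1,15} — state 1 in

Answer: ACCEPT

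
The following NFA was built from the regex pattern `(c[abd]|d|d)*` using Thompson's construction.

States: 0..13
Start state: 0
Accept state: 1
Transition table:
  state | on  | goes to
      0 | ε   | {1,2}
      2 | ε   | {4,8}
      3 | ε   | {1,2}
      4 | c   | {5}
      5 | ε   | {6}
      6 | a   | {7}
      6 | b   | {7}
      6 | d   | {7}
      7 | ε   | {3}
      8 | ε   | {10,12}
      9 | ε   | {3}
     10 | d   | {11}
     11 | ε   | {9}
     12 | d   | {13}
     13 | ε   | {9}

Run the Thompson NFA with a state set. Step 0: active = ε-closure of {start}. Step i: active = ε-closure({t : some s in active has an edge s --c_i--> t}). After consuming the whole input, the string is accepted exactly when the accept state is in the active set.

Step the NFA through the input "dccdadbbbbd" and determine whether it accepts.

S₀ = ε-closure({0}) = {0,1,2,4,8,10,12}
'd' @ 1: {1,2,3,4,8,9,10,11,12,13}  (accept∈set)
'c' @ 2: {5,6}
'c' @ 3: {}  — no active states
rest 'dadbbbbd' ignored (set empty)
after full input: {}  (accept=1 not in)

Answer: REJECT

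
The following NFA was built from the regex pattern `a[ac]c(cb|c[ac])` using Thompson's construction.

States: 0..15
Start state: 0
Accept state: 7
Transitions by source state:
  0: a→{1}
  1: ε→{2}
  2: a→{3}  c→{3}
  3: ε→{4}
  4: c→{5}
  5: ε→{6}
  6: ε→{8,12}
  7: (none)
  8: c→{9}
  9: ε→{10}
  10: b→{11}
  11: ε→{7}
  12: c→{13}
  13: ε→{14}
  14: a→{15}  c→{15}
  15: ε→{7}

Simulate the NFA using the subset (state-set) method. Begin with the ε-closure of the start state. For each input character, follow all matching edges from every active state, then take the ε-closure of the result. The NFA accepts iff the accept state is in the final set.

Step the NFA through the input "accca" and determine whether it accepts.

Answer: ACCEPT

Derivation:
S₀ = ε-closure({0}) = {0}
'a' @ 1: {1,2}
'c' @ 2: {3,4}
'c' @ 3: {5,6,8,12}
'c' @ 4: {9,10,13,14}
'a' @ 5: {7,15}  (accept∈set)
final: {7,15}; accept 7 in set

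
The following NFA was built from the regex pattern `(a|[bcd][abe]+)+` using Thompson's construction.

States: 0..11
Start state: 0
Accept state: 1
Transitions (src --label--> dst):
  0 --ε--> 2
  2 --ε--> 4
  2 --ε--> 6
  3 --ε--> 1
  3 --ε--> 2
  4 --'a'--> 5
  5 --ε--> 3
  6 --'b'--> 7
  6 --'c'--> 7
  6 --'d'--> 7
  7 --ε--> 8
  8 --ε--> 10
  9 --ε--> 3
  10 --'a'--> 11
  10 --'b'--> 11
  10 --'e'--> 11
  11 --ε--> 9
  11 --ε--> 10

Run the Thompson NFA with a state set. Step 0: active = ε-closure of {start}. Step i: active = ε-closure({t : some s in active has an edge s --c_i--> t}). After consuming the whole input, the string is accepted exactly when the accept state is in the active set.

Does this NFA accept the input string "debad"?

initial (ε-close {0}): {0,2,4,6}
'd' @ 1: {7,8,10}
'e' @ 2: {1,2,3,4,6,9,10,11}  [accepting]
'b' @ 3: {1,2,3,4,6,7,8,9,10,11}  [accepting]
'a' @ 4: {1,2,3,4,5,6,9,10,11}  [accepting]
'd' @ 5: {7,8,10}
end set {7,8,10} — state 1 not in

Answer: REJECT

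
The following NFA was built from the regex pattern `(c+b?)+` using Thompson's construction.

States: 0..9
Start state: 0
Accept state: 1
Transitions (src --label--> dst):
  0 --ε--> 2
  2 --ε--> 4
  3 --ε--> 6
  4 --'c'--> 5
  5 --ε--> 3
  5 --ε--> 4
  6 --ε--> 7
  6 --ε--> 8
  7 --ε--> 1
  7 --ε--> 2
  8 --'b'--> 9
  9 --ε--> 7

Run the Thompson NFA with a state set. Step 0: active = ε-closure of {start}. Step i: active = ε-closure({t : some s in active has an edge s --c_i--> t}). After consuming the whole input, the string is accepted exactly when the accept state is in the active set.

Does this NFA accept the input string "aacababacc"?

initial (ε-close {0}): {0,2,4}
'a' @ 1: {}  — dead — no transitions
rest 'acababacc' ignored (set empty)
end set {} — state 1 not in

Answer: REJECT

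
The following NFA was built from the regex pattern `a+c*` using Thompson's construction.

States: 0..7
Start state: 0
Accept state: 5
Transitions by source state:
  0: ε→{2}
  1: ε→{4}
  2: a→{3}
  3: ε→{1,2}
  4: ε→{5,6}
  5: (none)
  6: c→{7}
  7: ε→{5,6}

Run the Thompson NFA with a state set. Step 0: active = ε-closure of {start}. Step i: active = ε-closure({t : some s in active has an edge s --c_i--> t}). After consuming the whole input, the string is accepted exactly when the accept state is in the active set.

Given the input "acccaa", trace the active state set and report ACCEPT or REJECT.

initial (ε-close {0}): {0,2}
'a' @ 1: {1,2,3,4,5,6}  ✓accept
'c' @ 2: {5,6,7}  ✓accept
'c' @ 3: {5,6,7}  ✓accept
'c' @ 4: {5,6,7}  ✓accept
'a' @ 5: {}  — no active states
rest 'a' ignored (set empty)
after full input: {}  (accept=5 not in)

Answer: REJECT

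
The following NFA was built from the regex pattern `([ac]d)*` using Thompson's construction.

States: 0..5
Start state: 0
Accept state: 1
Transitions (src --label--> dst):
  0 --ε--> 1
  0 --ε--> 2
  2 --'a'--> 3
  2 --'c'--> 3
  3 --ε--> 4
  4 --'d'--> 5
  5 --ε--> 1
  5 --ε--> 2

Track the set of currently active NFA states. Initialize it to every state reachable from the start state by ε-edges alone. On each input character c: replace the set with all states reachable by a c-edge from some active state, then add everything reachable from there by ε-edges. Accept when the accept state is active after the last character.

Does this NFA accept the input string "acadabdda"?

S₀ = ε-closure({0}) = {0,1,2}
'a' @ 1: {3,4}
'c' @ 2: {}  — no active states
rest 'adabdda' ignored (set empty)
after full input: {}  (accept=1 not in)

Answer: REJECT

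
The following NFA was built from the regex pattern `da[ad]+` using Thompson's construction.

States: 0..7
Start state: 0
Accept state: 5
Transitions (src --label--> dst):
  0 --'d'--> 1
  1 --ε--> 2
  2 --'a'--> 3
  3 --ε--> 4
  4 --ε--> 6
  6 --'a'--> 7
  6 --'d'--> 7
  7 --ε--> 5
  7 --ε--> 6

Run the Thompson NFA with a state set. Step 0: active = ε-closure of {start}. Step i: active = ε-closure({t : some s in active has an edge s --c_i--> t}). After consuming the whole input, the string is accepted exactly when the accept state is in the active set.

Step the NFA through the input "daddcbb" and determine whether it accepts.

initial (ε-close {0}): {0}
'd' @ 1: {1,2}
'a' @ 2: {3,4,6}
'd' @ 3: {5,6,7}  (accept∈set)
'd' @ 4: {5,6,7}  (accept∈set)
'c' @ 5: {}  — dead — no transitions
rest 'bb' ignored (set empty)
end set {} — state 5 not in

Answer: REJECT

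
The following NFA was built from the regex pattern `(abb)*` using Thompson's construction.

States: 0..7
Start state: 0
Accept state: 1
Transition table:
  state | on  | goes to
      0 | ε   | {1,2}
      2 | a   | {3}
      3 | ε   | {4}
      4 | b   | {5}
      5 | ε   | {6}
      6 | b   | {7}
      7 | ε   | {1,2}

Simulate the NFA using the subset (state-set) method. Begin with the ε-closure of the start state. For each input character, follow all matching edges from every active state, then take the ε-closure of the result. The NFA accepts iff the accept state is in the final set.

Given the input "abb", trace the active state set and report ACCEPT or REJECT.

Answer: ACCEPT

Derivation:
start: ε-closure({0}) = {0,1,2}
'a' @ 1: {3,4}
'b' @ 2: {5,6}
'b' @ 3: {1,2,7}  ✓accept
end set {1,2,7} — state 1 in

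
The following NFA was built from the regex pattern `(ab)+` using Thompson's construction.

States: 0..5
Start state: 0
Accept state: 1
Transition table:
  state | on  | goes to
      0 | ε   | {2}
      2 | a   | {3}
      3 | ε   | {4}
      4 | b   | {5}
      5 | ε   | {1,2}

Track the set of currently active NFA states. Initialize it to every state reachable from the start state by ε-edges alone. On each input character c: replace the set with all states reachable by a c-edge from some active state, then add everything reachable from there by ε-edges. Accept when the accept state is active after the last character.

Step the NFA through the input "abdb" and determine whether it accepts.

S₀ = ε-closure({0}) = {0,2}
'a' @ 1: {3,4}
'b' @ 2: {1,2,5}  [accepting]
'd' @ 3: {}  — dead — no transitions
rest 'b' ignored (set empty)
after full input: {}  (accept=1 not in)

Answer: REJECT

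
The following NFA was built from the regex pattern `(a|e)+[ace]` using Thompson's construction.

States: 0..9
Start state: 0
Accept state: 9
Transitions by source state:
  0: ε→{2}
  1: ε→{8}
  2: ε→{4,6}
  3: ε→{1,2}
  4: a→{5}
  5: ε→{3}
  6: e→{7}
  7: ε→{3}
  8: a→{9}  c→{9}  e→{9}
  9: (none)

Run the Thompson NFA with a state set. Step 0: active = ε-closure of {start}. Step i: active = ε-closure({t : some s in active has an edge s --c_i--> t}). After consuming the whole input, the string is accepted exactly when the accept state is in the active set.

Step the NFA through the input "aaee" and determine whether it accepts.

Answer: ACCEPT

Derivation:
start: ε-closure({0}) = {0,2,4,6}
'a' @ 1: {1,2,3,4,5,6,8}
'a' @ 2: {1,2,3,4,5,6,8,9}  [accepting]
'e' @ 3: {1,2,3,4,6,7,8,9}  [accepting]
'e' @ 4: {1,2,3,4,6,7,8,9}  [accepting]
end set {1,2,3,4,6,7,8,9} — state 9 in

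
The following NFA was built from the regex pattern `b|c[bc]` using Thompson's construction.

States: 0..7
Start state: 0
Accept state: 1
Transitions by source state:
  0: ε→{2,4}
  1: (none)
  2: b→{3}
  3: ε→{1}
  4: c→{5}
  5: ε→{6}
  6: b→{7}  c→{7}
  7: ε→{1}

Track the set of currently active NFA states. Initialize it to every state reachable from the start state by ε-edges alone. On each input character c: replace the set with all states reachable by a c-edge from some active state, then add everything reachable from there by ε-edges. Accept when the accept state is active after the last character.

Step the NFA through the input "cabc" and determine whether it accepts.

initial (ε-close {0}): {0,2,4}
'c' @ 1: {5,6}
'a' @ 2: {}  — dead — no transitions
rest 'bc' ignored (set empty)
end set {} — state 1 not in

Answer: REJECT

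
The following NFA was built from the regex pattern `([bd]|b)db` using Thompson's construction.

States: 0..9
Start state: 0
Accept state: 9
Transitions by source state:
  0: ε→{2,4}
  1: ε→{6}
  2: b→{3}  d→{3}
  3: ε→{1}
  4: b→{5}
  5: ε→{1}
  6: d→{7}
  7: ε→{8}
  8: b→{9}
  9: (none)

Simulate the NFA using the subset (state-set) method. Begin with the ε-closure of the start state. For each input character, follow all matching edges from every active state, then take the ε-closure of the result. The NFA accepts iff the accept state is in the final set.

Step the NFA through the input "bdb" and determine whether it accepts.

Answer: ACCEPT

Steps:
start: ε-closure({0}) = {0,2,4}
'b' @ 1: {1,3,5,6}
'd' @ 2: {7,8}
'b' @ 3: {9}  ✓accept
end set {9} — state 9 in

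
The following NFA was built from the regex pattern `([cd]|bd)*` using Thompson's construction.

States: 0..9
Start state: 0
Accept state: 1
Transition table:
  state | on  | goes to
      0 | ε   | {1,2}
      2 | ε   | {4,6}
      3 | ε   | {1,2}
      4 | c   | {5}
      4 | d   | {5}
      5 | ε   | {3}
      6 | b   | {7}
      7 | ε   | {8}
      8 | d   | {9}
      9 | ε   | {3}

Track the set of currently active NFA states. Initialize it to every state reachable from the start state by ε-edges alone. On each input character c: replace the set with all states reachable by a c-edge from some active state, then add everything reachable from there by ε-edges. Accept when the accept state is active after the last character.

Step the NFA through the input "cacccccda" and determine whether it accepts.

S₀ = ε-closure({0}) = {0,1,2,4,6}
'c' @ 1: {1,2,3,4,5,6}  [accepting]
'a' @ 2: {}  — state set empty
rest 'cccccda' ignored (set empty)
final: {}; accept 1 not in set

Answer: REJECT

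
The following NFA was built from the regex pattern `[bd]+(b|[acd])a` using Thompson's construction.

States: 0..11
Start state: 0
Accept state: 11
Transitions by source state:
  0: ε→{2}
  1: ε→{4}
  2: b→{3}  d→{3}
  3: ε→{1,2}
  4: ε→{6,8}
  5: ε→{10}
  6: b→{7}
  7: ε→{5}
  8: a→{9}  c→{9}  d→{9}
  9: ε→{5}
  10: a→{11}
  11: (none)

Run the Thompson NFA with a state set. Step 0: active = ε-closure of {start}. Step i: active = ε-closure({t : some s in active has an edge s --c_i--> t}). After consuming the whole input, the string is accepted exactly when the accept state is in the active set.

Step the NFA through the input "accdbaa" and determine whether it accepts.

S₀ = ε-closure({0}) = {0,2}
'a' @ 1: {}  — dead — no transitions
rest 'ccdbaa' ignored (set empty)
after full input: {}  (accept=11 not in)

Answer: REJECT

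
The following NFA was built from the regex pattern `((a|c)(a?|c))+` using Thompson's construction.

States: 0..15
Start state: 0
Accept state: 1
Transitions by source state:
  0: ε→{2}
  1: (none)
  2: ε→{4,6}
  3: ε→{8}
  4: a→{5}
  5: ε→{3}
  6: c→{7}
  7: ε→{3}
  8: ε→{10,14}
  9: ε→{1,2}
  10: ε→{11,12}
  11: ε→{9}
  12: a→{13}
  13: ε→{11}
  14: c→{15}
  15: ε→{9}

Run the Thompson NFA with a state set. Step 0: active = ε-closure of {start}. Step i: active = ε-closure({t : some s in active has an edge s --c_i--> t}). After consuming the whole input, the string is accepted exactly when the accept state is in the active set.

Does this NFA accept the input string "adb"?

start: ε-closure({0}) = {0,2,4,6}
'a' @ 1: {1,2,3,4,5,6,8,9,10,11,12,14}  (accept∈set)
'd' @ 2: {}  — dead — no transitions
rest 'b' ignored (set empty)
final: {}; accept 1 not in set

Answer: REJECT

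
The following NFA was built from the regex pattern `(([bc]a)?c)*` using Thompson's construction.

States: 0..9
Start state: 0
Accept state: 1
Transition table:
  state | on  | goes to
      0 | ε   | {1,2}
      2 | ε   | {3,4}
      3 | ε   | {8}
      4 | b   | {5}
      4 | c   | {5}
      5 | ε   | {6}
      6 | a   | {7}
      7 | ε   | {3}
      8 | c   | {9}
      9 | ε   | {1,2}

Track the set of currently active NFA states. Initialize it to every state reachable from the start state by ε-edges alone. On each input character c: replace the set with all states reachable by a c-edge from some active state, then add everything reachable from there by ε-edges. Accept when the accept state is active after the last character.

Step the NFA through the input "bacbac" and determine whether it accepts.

S₀ = ε-closure({0}) = {0,1,2,3,4,8}
'b' @ 1: {5,6}
'a' @ 2: {3,7,8}
'c' @ 3: {1,2,3,4,8,9}  (accept∈set)
'b' @ 4: {5,6}
'a' @ 5: {3,7,8}
'c' @ 6: {1,2,3,4,8,9}  (accept∈set)
end set {1,2,3,4,8,9} — state 1 in

Answer: ACCEPT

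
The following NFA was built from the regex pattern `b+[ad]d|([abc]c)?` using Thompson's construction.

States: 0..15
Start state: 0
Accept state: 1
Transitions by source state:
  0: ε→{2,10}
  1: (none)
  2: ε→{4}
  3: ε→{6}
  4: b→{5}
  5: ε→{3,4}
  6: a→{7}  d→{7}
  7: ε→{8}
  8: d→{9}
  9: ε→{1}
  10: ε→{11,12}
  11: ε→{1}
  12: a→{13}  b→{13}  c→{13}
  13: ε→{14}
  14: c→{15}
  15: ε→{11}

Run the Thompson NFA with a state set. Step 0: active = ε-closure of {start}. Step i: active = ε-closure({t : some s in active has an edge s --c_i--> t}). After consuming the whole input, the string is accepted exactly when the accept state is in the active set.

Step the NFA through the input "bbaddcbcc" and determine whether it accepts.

S₀ = ε-closure({0}) = {0,1,2,4,10,11,12}
'b' @ 1: {3,4,5,6,13,14}
'b' @ 2: {3,4,5,6}
'a' @ 3: {7,8}
'd' @ 4: {1,9}  (accept∈set)
'd' @ 5: {}  — dead — no transitions
rest 'cbcc' ignored (set empty)
end set {} — state 1 not in

Answer: REJECT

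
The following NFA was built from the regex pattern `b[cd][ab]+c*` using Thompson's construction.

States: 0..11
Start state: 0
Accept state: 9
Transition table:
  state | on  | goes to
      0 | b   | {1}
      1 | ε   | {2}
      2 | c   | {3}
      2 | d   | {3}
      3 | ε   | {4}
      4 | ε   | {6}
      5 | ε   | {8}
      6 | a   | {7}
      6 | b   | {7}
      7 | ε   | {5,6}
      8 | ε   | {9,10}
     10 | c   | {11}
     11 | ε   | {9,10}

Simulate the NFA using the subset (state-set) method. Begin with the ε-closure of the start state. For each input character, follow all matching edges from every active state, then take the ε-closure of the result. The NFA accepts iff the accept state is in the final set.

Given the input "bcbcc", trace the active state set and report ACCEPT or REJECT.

start: ε-closure({0}) = {0}
'b' @ 1: {1,2}
'c' @ 2: {3,4,6}
'b' @ 3: {5,6,7,8,9,10}  ✓accept
'c' @ 4: {9,10,11}  ✓accept
'c' @ 5: {9,10,11}  ✓accept
final: {9,10,11}; accept 9 in set

Answer: ACCEPT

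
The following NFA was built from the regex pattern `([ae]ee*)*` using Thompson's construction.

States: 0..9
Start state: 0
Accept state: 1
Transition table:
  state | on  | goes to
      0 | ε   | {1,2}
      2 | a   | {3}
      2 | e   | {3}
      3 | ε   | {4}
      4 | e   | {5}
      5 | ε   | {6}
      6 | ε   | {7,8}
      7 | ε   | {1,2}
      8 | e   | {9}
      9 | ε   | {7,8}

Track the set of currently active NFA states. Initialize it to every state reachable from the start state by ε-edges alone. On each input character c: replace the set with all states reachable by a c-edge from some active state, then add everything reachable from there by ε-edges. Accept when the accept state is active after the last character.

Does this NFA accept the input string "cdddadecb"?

Answer: REJECT

Trace:
S₀ = ε-closure({0}) = {0,1,2}
'c' @ 1: {}  — state set empty
rest 'dddadecb' ignored (set empty)
end set {} — state 1 not in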